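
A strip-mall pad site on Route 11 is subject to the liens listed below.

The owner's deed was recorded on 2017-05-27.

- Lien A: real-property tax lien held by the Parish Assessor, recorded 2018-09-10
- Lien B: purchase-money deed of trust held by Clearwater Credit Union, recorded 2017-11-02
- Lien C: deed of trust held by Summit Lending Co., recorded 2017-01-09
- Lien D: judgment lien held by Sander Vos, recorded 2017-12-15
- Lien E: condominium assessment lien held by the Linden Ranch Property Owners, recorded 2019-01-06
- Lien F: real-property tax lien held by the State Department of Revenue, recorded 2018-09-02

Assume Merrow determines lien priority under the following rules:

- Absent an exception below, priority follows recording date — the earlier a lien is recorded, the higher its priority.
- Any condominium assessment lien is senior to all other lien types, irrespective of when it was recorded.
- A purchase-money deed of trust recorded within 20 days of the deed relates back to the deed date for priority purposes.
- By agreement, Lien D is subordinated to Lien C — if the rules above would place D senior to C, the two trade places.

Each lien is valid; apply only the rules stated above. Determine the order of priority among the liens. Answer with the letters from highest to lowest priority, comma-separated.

Effective dates after the stated exceptions: B was recorded 159 days after the deed, outside the 20-day window, so it keeps its recording date.
E is a condominium assessment lien and takes priority over every other lien.
Ordering the rest by effective date: C (2017-01-09), B (2017-11-02), D (2017-12-15), F (2018-09-02), A (2018-09-10).
D already ranks below C; the subordination has no effect.

E, C, B, D, F, A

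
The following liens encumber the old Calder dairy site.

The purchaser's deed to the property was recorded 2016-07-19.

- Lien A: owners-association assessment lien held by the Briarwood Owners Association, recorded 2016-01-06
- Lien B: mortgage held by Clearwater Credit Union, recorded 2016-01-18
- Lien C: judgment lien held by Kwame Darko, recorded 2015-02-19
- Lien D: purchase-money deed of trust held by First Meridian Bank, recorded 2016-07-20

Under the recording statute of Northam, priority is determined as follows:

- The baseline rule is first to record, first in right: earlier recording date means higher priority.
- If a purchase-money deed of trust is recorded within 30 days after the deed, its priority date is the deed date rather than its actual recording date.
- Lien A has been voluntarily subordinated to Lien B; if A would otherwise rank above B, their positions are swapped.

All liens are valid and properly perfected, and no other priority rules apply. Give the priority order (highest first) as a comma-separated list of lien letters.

Effective dates: D relates back to the deed date 2016-07-19.
Sorted by effective date: C (2015-02-19), A (2016-01-06), B (2016-01-18), D (2016-07-19).
A is senior to B before the subordination, so the two trade places.

C, B, A, D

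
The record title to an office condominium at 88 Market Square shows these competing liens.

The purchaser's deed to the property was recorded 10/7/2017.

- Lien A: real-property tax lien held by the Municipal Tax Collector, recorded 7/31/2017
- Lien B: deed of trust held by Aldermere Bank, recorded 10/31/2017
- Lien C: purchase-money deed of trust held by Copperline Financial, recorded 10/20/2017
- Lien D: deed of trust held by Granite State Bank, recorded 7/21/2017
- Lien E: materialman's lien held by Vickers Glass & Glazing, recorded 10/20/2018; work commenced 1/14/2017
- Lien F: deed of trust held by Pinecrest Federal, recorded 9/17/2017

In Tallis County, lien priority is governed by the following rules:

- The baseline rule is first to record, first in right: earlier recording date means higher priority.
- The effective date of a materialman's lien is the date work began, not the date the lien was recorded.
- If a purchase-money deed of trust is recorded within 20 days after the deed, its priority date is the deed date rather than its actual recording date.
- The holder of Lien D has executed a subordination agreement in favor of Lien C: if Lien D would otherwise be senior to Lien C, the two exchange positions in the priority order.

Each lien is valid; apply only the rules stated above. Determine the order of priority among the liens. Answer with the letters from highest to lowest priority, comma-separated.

First, effective dates: C was recorded within the 20-day window, so its effective date is the deed date 10/7/2017; E is treated as recorded 1/14/2017, the work-commencement date.
By effective date, earliest first: E (1/14/2017), D (7/21/2017), A (7/31/2017), F (9/17/2017), C (10/7/2017), B (10/31/2017).
D would otherwise be senior to C, so under the subordination agreement D and C exchange positions.

E, C, A, F, D, B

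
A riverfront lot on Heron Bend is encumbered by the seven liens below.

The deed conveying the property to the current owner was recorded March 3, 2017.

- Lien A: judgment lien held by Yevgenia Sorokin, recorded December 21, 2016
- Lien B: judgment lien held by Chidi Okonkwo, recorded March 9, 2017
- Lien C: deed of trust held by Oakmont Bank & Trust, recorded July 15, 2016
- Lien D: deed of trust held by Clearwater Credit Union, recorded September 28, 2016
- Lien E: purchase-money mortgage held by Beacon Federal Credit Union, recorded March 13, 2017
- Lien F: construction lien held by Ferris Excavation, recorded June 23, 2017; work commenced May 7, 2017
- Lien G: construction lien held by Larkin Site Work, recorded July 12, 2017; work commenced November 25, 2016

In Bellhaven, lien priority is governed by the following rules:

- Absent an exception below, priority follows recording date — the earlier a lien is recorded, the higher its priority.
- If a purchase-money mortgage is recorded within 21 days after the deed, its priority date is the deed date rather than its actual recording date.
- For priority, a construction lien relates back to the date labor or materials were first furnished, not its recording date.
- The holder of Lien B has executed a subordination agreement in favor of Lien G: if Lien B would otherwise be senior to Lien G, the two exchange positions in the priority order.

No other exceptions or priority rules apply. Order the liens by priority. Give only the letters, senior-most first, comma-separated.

Adjusting effective dates: E was recorded within the 21-day window, so its effective date is the deed date March 3, 2017; F's effective date is May 7, 2017, when work began; G is treated as recorded November 25, 2016, the work-commencement date.
Ordering by effective date: C (July 15, 2016), D (September 28, 2016), G (November 25, 2016), A (December 21, 2016), E (March 3, 2017), B (March 9, 2017), F (May 7, 2017).
B already ranks below G; the subordination has no effect.

C, D, G, A, E, B, F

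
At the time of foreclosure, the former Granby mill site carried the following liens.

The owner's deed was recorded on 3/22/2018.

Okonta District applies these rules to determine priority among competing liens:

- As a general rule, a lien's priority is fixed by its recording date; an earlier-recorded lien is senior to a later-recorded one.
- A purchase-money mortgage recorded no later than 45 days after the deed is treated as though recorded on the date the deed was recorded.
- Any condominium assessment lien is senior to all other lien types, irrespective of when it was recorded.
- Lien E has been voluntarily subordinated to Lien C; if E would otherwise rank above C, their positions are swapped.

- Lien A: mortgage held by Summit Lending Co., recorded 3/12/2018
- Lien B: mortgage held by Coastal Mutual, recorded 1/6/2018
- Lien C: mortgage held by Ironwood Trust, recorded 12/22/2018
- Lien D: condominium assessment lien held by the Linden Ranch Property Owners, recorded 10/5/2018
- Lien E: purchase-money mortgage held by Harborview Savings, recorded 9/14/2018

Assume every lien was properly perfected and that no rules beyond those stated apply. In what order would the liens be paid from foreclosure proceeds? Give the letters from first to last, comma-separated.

D, B, A, C, E

Adjusting effective dates: E was recorded 176 days after the deed — beyond 45 days — so no relation-back applies.
D is a condominium assessment lien and takes priority over every other lien.
The other liens, earliest effective date first: B (1/6/2018), A (3/12/2018), E (9/14/2018), C (12/22/2018).
E is senior to C before the subordination, so the two trade places.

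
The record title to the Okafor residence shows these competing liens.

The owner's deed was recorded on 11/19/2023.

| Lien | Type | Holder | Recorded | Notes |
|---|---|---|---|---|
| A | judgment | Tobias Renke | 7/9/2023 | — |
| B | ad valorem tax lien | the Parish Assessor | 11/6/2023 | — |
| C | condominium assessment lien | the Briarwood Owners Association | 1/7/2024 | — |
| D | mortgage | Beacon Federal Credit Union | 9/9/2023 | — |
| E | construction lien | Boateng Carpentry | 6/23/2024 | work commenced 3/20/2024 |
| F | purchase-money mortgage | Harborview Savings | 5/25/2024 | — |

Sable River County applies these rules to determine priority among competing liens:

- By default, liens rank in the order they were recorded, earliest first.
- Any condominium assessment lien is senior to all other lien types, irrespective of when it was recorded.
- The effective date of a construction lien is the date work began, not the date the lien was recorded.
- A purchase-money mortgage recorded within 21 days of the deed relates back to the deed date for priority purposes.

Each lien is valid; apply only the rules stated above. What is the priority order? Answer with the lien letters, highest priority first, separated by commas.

Effective dates: E's effective date is 3/20/2024, when work began; F was recorded 188 days after the deed, outside the 21-day window, so it keeps its recording date.
C is a condominium assessment lien and takes priority over every other lien.
Among the remaining liens, by effective date: A (7/9/2023), D (9/9/2023), B (11/6/2023), E (3/20/2024), F (5/25/2024).

C, A, D, B, E, F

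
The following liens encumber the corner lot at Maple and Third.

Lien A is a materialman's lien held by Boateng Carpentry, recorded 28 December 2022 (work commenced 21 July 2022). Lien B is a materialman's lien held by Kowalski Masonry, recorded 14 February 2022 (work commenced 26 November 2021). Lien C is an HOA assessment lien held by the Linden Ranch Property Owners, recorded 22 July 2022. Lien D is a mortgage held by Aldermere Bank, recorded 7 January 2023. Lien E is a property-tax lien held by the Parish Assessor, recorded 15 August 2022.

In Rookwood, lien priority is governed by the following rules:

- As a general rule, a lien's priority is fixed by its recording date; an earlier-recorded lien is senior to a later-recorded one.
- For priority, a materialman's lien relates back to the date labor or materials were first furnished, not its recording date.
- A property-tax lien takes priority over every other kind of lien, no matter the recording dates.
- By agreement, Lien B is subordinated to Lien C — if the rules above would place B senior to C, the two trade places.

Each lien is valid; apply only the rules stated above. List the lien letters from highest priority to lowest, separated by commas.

First, effective dates: A's effective date is 21 July 2022, when work began; B is treated as recorded 26 November 2021, the work-commencement date.
E is a property-tax lien and takes priority over every other lien.
Ordering the rest by effective date: B (26 November 2021), A (21 July 2022), C (22 July 2022), D (7 January 2023).
The subordination applies — B was senior to C — so B and C swap.

E, C, A, B, D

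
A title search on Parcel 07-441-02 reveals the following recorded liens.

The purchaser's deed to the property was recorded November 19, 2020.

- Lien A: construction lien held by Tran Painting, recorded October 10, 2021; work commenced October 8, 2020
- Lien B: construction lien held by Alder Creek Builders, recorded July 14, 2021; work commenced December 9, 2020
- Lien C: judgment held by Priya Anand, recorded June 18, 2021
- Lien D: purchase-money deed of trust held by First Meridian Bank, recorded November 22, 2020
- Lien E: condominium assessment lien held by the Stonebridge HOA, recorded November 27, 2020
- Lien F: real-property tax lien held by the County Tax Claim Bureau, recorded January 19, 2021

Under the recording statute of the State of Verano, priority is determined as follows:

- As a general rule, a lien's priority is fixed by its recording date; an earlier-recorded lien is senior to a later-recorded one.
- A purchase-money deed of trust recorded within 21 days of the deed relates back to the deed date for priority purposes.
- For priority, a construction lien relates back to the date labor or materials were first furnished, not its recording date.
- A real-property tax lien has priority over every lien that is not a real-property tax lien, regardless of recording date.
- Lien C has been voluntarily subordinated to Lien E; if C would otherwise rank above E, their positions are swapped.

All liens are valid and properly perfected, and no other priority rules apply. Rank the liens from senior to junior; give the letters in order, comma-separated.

F, A, D, E, B, C

Adjusting effective dates: A's effective date is October 8, 2020, when work began; B is treated as recorded December 9, 2020, the work-commencement date; D was recorded within the 21-day window, so its effective date is the deed date November 19, 2020.
F is a real-property tax lien, so it outranks all other liens regardless of date.
Ordering the rest by effective date: A (October 8, 2020), D (November 19, 2020), E (November 27, 2020), B (December 9, 2020), C (June 18, 2021).
Since C is not senior to E, the subordination leaves the order unchanged.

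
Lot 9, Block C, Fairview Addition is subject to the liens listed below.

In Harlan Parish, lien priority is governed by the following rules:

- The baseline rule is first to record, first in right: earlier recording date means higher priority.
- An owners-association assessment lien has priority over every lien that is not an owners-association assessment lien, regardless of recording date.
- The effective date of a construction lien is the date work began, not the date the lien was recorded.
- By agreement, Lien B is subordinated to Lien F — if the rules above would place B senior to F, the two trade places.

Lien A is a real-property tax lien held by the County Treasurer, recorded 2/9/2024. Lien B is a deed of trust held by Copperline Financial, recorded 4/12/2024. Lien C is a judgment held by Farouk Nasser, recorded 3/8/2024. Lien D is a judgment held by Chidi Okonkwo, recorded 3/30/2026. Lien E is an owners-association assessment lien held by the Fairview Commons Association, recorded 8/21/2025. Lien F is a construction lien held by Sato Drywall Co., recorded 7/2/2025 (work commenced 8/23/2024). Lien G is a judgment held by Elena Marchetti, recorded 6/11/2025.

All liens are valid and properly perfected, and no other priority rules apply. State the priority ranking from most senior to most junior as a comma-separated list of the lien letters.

E, A, C, F, B, G, D

Effective dates after the stated exceptions: F relates back to 8/23/2024 (work commenced).
E is an owners-association assessment lien and takes priority over every other lien.
Remaining liens by effective date: A (2/9/2024), C (3/8/2024), B (4/12/2024), F (8/23/2024), G (6/11/2025), D (3/30/2026).
B would otherwise be senior to F, so under the subordination agreement B and F exchange positions.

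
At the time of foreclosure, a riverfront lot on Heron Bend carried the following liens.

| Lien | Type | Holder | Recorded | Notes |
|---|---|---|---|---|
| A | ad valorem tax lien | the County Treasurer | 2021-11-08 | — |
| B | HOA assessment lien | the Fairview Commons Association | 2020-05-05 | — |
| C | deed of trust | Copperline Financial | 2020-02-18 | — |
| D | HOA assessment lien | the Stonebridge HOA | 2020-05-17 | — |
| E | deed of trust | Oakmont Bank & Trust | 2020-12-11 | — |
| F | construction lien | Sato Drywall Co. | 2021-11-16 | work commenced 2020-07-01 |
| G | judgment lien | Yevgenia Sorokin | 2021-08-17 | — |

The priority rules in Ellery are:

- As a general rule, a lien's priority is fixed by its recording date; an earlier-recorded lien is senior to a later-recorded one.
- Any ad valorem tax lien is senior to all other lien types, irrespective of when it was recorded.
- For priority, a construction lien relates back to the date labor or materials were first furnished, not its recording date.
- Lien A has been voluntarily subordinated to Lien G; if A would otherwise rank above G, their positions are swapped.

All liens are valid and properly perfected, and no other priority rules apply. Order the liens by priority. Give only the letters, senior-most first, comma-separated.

G, C, B, D, F, E, A

Effective dates: F is treated as recorded 2020-07-01, the work-commencement date.
As an ad valorem tax lien, A is senior to every other lien.
Remaining liens by effective date: C (2020-02-18), B (2020-05-05), D (2020-05-17), F (2020-07-01), E (2020-12-11), G (2021-08-17).
A would otherwise be senior to G, so under the subordination agreement A and G exchange positions.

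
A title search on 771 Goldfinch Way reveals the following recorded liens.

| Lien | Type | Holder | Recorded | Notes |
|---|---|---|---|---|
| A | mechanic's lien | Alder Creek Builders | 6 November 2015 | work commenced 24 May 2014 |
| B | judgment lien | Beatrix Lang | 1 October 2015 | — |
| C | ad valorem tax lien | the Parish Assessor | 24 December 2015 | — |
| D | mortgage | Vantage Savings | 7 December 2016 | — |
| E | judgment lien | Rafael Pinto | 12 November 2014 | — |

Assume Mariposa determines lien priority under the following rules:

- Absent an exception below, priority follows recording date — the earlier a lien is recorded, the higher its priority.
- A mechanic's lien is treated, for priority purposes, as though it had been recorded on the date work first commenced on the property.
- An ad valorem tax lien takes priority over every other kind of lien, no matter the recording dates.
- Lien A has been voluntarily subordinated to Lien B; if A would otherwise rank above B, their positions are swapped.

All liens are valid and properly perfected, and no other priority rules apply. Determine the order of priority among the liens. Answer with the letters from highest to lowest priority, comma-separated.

Effective dates after the stated exceptions: A relates back to 24 May 2014 (work commenced).
As an ad valorem tax lien, C is senior to every other lien.
Among the remaining liens, by effective date: A (24 May 2014), E (12 November 2014), B (1 October 2015), D (7 December 2016).
A is senior to B before the subordination, so the two trade places.

C, B, E, A, D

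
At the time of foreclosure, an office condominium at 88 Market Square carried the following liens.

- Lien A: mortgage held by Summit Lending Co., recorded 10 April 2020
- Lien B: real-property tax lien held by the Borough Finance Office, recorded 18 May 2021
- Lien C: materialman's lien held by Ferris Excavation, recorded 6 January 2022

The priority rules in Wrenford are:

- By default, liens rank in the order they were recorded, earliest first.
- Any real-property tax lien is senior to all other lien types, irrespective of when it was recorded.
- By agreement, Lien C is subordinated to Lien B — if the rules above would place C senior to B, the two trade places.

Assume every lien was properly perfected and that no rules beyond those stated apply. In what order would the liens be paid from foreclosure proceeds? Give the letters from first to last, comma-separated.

B, A, C

B is a real-property tax lien, so it outranks all other liens regardless of date.
The other liens, earliest effective date first: A (10 April 2020), C (6 January 2022).
C already ranks below B; the subordination has no effect.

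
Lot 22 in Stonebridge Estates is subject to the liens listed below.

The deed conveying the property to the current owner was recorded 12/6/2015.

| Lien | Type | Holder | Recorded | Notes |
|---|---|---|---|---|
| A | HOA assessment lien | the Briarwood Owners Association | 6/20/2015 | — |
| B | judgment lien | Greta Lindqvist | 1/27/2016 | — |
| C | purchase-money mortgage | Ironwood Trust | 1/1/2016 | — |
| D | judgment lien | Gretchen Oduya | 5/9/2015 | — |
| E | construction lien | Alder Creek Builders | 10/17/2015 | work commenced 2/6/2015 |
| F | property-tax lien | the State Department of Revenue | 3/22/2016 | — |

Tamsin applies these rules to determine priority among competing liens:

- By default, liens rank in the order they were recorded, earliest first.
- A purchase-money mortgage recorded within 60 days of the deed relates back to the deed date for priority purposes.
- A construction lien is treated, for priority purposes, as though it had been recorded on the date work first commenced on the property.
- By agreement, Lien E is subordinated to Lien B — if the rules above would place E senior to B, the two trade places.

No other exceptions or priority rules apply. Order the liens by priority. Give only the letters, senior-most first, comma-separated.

Effective dates: C relates back to the deed date 12/6/2015; E relates back to 2/6/2015 (work commenced).
Sorted by effective date: E (2/6/2015), D (5/9/2015), A (6/20/2015), C (12/6/2015), B (1/27/2016), F (3/22/2016).
Because E would otherwise rank above B, the subordination swaps them.

B, D, A, C, E, F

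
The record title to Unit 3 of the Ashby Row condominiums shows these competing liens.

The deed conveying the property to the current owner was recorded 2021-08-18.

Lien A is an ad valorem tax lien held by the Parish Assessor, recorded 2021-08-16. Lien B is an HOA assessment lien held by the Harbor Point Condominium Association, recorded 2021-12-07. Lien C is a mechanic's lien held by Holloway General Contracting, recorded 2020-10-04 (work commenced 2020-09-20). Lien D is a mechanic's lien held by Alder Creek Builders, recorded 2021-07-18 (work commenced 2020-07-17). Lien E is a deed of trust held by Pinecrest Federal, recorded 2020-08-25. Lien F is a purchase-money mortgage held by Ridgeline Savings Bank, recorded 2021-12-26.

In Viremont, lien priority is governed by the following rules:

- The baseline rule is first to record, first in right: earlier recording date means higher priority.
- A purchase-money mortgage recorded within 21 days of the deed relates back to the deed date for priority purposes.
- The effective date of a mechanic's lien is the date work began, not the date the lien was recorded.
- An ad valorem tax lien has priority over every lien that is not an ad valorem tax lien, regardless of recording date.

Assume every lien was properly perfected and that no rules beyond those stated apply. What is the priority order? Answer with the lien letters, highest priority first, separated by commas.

Adjusting effective dates: C is treated as recorded 2020-09-20, the work-commencement date; D is treated as recorded 2020-07-17, the work-commencement date; F was recorded 130 days after the deed, outside the 21-day window, so it keeps its recording date.
As an ad valorem tax lien, A is senior to every other lien.
Among the remaining liens, by effective date: D (2020-07-17), E (2020-08-25), C (2020-09-20), B (2021-12-07), F (2021-12-26).

A, D, E, C, B, F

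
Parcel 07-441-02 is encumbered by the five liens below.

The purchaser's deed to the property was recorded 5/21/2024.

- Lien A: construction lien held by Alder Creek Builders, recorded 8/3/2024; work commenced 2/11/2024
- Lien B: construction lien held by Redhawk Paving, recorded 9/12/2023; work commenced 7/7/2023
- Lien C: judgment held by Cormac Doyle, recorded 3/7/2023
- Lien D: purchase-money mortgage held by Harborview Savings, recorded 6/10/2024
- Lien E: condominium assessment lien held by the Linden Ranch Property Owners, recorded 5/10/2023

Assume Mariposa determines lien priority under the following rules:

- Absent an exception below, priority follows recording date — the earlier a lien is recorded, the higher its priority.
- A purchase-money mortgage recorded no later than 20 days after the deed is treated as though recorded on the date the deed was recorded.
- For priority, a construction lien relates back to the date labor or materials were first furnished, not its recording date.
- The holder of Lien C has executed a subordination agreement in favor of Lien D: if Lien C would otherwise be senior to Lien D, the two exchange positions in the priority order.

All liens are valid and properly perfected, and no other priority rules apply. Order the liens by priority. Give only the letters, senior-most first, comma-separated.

D, E, B, A, C

First, effective dates: A is treated as recorded 2/11/2024, the work-commencement date; B is treated as recorded 7/7/2023, the work-commencement date; D relates back to the deed date 5/21/2024.
Ordering by effective date: C (3/7/2023), E (5/10/2023), B (7/7/2023), A (2/11/2024), D (5/21/2024).
C is senior to D before the subordination, so the two trade places.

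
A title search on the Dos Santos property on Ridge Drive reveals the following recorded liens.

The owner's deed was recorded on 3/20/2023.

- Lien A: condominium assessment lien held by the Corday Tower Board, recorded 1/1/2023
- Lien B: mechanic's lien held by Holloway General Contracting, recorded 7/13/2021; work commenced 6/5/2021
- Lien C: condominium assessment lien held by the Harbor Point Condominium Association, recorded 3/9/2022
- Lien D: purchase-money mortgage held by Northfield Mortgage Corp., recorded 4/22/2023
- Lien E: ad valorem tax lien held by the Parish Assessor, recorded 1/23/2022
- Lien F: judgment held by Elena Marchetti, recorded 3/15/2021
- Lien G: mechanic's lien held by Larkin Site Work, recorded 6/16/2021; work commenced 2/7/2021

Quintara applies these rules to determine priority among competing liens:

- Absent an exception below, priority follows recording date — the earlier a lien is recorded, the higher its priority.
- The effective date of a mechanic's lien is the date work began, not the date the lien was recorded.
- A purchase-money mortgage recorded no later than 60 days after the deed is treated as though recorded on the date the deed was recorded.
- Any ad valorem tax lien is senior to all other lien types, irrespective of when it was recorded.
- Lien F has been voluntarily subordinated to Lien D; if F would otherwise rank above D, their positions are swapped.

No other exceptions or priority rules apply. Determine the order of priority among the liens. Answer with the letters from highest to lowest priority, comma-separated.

Adjusting effective dates: B relates back to 6/5/2021 (work commenced); D was recorded within the 60-day window, so its effective date is the deed date 3/20/2023; G is treated as recorded 2/7/2021, the work-commencement date.
E, as an ad valorem tax lien, has superpriority and ranks first.
Remaining liens by effective date: G (2/7/2021), F (3/15/2021), B (6/5/2021), C (3/9/2022), A (1/1/2023), D (3/20/2023).
The subordination applies — F was senior to D — so F and D swap.

E, G, D, B, C, A, F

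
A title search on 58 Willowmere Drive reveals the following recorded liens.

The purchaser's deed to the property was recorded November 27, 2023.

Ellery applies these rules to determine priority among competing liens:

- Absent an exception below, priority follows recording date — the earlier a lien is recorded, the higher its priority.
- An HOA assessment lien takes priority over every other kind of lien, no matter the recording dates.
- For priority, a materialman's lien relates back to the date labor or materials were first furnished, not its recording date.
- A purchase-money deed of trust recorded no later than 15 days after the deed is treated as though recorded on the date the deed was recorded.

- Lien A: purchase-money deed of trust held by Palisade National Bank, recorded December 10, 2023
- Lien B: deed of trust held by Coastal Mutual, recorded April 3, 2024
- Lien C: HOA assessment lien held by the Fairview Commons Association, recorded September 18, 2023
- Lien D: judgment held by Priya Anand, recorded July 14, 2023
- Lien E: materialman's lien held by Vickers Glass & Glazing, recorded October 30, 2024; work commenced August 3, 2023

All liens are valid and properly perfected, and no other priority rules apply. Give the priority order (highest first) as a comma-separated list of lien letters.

Adjusting effective dates: A relates back to the deed date November 27, 2023; E is treated as recorded August 3, 2023, the work-commencement date.
As an HOA assessment lien, C is senior to every other lien.
Among the remaining liens, by effective date: D (July 14, 2023), E (August 3, 2023), A (November 27, 2023), B (April 3, 2024).

C, D, E, A, B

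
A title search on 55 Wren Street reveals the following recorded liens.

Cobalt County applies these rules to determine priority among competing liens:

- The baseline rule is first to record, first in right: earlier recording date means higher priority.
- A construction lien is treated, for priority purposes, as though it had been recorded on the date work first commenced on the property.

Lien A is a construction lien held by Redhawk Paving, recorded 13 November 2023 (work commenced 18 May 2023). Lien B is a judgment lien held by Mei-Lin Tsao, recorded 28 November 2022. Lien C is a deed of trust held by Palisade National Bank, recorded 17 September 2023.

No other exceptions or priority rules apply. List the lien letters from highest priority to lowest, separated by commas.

B, A, C

Effective dates: A is treated as recorded 18 May 2023, the work-commencement date.
Ordering by effective date: B (28 November 2022), A (18 May 2023), C (17 September 2023).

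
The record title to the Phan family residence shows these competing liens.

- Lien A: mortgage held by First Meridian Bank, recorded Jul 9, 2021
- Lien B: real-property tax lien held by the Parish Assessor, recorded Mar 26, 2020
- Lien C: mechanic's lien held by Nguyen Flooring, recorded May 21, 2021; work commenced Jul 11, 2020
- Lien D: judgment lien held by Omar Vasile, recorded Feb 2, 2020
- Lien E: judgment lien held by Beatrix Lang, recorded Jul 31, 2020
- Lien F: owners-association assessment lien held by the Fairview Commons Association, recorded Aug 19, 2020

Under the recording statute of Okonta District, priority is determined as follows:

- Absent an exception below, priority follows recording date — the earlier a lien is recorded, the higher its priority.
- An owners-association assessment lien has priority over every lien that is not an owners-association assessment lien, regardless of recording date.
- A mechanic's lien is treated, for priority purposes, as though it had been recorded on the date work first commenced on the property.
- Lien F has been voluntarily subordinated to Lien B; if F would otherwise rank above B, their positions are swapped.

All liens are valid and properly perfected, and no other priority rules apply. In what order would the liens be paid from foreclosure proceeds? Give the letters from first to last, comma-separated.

B, D, F, C, E, A

Effective dates: C's effective date is Jul 11, 2020, when work began.
F is an owners-association assessment lien and takes priority over every other lien.
Among the remaining liens, by effective date: D (Feb 2, 2020), B (Mar 26, 2020), C (Jul 11, 2020), E (Jul 31, 2020), A (Jul 9, 2021).
F would otherwise be senior to B, so under the subordination agreement F and B exchange positions.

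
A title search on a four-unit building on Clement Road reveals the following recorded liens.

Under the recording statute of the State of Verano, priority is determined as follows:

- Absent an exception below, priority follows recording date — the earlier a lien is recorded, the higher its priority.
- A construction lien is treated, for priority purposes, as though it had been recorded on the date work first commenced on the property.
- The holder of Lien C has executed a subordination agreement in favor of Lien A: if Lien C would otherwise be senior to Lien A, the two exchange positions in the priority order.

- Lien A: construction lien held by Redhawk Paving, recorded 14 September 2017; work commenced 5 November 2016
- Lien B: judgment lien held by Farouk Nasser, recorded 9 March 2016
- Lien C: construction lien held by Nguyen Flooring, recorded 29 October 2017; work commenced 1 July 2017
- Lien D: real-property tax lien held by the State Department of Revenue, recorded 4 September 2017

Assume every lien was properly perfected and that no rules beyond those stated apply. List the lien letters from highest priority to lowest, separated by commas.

B, A, C, D

Adjusting effective dates: A relates back to 5 November 2016 (work commenced); C relates back to 1 July 2017 (work commenced).
By effective date: B (9 March 2016), A (5 November 2016), C (1 July 2017), D (4 September 2017).
C already ranks below A; the subordination has no effect.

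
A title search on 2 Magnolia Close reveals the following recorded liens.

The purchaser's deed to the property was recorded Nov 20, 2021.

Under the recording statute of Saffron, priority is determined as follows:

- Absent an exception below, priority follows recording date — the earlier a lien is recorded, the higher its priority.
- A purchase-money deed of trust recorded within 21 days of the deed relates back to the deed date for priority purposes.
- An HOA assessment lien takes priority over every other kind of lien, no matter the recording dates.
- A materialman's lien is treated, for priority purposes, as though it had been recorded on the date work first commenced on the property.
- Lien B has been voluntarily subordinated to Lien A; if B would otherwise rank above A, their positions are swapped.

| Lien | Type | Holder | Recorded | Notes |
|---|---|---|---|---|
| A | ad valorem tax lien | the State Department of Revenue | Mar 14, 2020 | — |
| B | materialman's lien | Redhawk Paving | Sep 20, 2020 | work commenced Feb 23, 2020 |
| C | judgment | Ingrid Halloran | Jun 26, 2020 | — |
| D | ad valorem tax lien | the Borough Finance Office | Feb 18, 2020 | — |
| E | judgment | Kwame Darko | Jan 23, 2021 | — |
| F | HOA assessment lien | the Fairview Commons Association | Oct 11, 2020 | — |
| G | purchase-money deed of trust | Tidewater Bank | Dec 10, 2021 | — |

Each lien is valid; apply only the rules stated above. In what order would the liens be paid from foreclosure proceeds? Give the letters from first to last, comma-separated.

F, D, A, B, C, E, G

First, effective dates: B's effective date is Feb 23, 2020, when work began; G relates back to the deed date Nov 20, 2021.
F is an HOA assessment lien and takes priority over every other lien.
Remaining liens by effective date: D (Feb 18, 2020), B (Feb 23, 2020), A (Mar 14, 2020), C (Jun 26, 2020), E (Jan 23, 2021), G (Nov 20, 2021).
The subordination applies — B was senior to A — so B and A swap.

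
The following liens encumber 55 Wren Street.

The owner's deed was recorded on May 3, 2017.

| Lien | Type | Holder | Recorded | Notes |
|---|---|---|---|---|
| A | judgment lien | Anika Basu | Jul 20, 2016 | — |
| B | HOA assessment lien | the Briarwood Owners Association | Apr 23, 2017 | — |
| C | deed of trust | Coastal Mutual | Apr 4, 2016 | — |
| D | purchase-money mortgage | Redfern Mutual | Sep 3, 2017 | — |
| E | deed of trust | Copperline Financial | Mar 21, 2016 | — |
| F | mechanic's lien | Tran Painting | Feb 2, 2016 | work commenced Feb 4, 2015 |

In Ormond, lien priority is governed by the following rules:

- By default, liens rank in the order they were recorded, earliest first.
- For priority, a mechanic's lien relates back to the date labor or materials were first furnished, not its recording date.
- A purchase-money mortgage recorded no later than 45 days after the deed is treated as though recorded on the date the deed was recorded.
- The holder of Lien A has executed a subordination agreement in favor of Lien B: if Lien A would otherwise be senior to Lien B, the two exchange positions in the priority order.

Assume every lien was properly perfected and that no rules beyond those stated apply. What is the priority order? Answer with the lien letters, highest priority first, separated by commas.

Effective dates: D was recorded 123 days after the deed, outside the 45-day window, so it keeps its recording date; F relates back to Feb 4, 2015 (work commenced).
By effective date: F (Feb 4, 2015), E (Mar 21, 2016), C (Apr 4, 2016), A (Jul 20, 2016), B (Apr 23, 2017), D (Sep 3, 2017).
Because A would otherwise rank above B, the subordination swaps them.

F, E, C, B, A, D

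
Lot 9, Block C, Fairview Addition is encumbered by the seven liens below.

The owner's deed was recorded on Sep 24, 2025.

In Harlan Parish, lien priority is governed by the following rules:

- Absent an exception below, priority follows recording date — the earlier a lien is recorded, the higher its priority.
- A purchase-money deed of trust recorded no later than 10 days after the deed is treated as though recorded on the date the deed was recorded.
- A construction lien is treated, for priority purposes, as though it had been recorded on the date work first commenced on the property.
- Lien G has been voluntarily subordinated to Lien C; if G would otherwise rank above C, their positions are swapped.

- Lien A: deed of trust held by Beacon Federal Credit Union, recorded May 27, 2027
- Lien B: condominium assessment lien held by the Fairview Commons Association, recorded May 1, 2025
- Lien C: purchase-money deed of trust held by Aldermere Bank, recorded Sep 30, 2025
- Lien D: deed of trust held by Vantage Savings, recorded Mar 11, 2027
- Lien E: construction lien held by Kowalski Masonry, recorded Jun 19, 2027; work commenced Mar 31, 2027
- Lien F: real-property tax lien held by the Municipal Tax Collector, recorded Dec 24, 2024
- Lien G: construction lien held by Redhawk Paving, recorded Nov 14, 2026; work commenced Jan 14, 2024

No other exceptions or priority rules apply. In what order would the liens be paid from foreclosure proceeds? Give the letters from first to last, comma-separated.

C, F, B, G, D, E, A

Effective dates after the stated exceptions: C's effective date is the deed date, Sep 24, 2025; E's effective date is Mar 31, 2027, when work began; G's effective date is Jan 14, 2024, when work began.
By effective date, earliest first: G (Jan 14, 2024), F (Dec 24, 2024), B (May 1, 2025), C (Sep 24, 2025), D (Mar 11, 2027), E (Mar 31, 2027), A (May 27, 2027).
G would otherwise be senior to C, so under the subordination agreement G and C exchange positions.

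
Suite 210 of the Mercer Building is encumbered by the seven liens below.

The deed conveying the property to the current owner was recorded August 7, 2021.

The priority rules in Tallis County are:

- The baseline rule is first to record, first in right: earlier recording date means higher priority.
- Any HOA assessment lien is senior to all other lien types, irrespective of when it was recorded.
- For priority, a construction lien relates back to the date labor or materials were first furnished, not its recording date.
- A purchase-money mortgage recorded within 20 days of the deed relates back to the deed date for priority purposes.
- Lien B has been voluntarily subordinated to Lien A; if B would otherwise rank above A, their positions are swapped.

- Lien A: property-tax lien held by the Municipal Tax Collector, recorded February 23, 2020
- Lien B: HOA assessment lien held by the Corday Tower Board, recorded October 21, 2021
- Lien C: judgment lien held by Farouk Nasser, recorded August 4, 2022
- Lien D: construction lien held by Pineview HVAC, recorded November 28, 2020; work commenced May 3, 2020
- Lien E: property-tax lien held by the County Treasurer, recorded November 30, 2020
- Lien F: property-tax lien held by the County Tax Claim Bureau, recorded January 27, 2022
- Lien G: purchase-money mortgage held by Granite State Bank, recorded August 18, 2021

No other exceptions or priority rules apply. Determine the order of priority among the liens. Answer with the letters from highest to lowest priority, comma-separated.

Effective dates after the stated exceptions: D's effective date is May 3, 2020, when work began; G was recorded within the 20-day window, so its effective date is the deed date August 7, 2021.
B is an HOA assessment lien and takes priority over every other lien.
Among the remaining liens, by effective date: A (February 23, 2020), D (May 3, 2020), E (November 30, 2020), G (August 7, 2021), F (January 27, 2022), C (August 4, 2022).
B is senior to A before the subordination, so the two trade places.

A, B, D, E, G, F, C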